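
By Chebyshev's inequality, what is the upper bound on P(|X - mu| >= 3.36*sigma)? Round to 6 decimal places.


P <= 1/k^2
k^2 = 3.36^2 = 11.2896
1/k^2 = 1 / 11.2896 = 625/7056 ≈ 0.08857710

0.088577


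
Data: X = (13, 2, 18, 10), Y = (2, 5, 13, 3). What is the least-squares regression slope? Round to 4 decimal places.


b = sum((xi-xbar)(yi-ybar)) / sum((xi-xbar)^2)
n = 4, xbar = 43/4 = 10.75, ybar = 23/4 = 5.75
Sxy = sum((xi-xbar)(yi-ybar)) = 52.75
Sxx = sum((xi-xbar)^2) = 134.75
b = Sxy / Sxx = 211/539 ≈ 0.391466

0.3915


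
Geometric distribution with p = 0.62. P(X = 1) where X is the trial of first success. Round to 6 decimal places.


P = (1-p)^(k-1) * p
(1-p)^(k-1) = 0.38^0 = 1
P = 1 * 0.62 = 0.62

0.620000


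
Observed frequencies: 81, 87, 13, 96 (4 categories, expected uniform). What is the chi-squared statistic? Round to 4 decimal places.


chi2 = sum((O-E)^2/E), E = total/4
total = 277, E = 277/4 = 69.25
(81 - 69.25)^2 / 69.25 = 138.0625 / 69.25 = 2209/1108 ≈ 1.993682
(87 - 69.25)^2 / 69.25 = 315.0625 / 69.25 = 5041/1108 ≈ 4.549639
(13 - 69.25)^2 / 69.25 = 3164.0625 / 69.25 = 50625/1108 ≈ 45.690433
(96 - 69.25)^2 / 69.25 = 715.5625 / 69.25 = 11449/1108 ≈ 10.333032
chi2 = 17331/277 ≈ 62.566787

62.5668


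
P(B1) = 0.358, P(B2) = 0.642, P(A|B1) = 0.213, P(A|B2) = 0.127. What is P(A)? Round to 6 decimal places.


P(A) = P(A|B1)*P(B1) + P(A|B2)*P(B2)
P(A|B1)*P(B1) = 0.213 * 0.358 = 0.076254
P(A|B2)*P(B2) = 0.127 * 0.642 = 0.081534
P(A) = 0.076254 + 0.081534 = 0.157788

0.157788


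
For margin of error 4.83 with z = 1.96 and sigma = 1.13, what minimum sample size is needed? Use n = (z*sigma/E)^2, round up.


z*sigma/E = 1.96 * 1.13 / 4.83 = 791/1725 ≈ 0.458551
(z*sigma/E)^2 ≈ 0.210269
round up: n = 1

1


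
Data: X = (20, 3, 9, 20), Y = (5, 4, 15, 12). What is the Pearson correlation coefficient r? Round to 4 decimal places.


r = sum((xi-xbar)(yi-ybar)) / sqrt(sum((xi-xbar)^2) * sum((yi-ybar)^2))
n = 4, xbar = 52/4 = 13, ybar = 36/4 = 9
Sxy = sum((xi-xbar)(yi-ybar)) = 19
Sxx = sum((xi-xbar)^2) = 214
Syy = sum((yi-ybar)^2) = 86
sqrt(Sxx*Syy) ≈ 135.661343
r = Sxy / sqrt(Sxx*Syy) = 19 / 135.661343 ≈ 0.140055

0.1401


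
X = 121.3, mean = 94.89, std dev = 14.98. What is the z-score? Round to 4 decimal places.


z = (X - mu) / sigma
X - mu = 121.3 - 94.89 = 26.41
z = 26.41 / 14.98 = 2641/1498 ≈ 1.763017

1.7630


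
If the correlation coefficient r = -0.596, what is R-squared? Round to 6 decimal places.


R^2 = r^2 = (-0.596)^2 = 0.355216

0.355216


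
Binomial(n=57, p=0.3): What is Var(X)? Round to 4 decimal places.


Var = n*p*(1-p) = 57 * 0.3 * 0.7 = 11.97

11.9700


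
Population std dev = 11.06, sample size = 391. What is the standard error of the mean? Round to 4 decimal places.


SE = sigma / sqrt(n)
sqrt(391) ≈ 19.773720
SE = 11.06 / 19.773720 ≈ 0.559328

0.5593


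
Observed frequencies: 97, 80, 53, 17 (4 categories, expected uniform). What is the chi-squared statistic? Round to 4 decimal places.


chi2 = sum((O-E)^2/E), E = total/4
total = 247, E = 247/4 = 61.75
(97 - 61.75)^2 / 61.75 = 1242.5625 / 61.75 = 19881/988 ≈ 20.122470
(80 - 61.75)^2 / 61.75 = 333.0625 / 61.75 = 5329/988 ≈ 5.393725
(53 - 61.75)^2 / 61.75 = 76.5625 / 61.75 = 1225/988 ≈ 1.239879
(17 - 61.75)^2 / 61.75 = 2002.5625 / 61.75 = 32041/988 ≈ 32.430162
chi2 = 14619/247 ≈ 59.186235

59.1862


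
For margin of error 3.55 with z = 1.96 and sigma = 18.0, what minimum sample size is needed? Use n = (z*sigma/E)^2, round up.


z*sigma/E = 1.96 * 18.0 / 3.55 = 3528/355 ≈ 9.938028
(z*sigma/E)^2 ≈ 98.764404
round up: n = 99

99


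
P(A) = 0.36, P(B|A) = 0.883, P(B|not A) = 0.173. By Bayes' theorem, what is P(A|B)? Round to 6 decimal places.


P(A|B) = P(B|A)*P(A) / P(B), P(B) = P(B|A)*P(A) + P(B|not A)*P(not A)
P(B|A)*P(A) = 0.883 * 0.36 = 0.31788
P(B|not A)*P(not A) = 0.173 * 0.64 = 0.11072
P(B) = 0.31788 + 0.11072 = 0.4286
P(A|B) = 0.31788 / 0.4286 ≈ 0.74167056

0.741671


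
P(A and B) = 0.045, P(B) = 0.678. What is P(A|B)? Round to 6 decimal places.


P(A|B) = P(A and B) / P(B) = 0.045 / 0.678 = 15/226 ≈ 0.06637168

0.066372


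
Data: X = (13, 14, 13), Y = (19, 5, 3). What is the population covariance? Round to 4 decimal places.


Cov = (1/n)*sum((xi-xbar)(yi-ybar))
n = 3, xbar = 40/3 ≈ 13.333333, ybar = 27/3 = 9
sum((xi-xbar)(yi-ybar)) = -4
Cov = -4 / 3 = -4/3 ≈ -1.333333

-1.3333


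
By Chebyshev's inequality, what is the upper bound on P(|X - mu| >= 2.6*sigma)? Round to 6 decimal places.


P <= 1/k^2
k^2 = 2.6^2 = 6.76
1/k^2 = 1 / 6.76 = 25/169 ≈ 0.14792899

0.147929


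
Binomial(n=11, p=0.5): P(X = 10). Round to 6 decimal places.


P = C(n,k) * p^k * (1-p)^(n-k)
C(11,10) = 11
p^k = 0.5^10 = 0.0009765625
(1-p)^(n-k) = 0.5^1 = 0.5
P = 11 * 0.0009765625 * 0.5 = 11/2048 ≈ 0.005371

0.005371


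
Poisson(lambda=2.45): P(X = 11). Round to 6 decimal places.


P = e^(-lam) * lam^k / k!
e^(-2.45) ≈ 0.08629359
lam^k = 2.45^11 ≈ 19090.923089
k! = 11! = 39916800
P = 0.08629359 * 19090.923089 / 39916800 ≈ 0.000041

0.000041


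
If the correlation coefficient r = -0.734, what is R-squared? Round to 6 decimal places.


R^2 = r^2 = (-0.734)^2 = 0.538756

0.538756


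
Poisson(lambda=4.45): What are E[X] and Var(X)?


E[X] = Var(X) = lambda = 4.45

4.45, 4.45


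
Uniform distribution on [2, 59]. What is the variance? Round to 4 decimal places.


Var = (b-a)^2 / 12
(b-a)^2 = (59 - 2)^2 = 3249
Var = 3249/12 = 270.75

270.7500


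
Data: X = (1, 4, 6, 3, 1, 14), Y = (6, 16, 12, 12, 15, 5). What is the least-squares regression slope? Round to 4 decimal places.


b = sum((xi-xbar)(yi-ybar)) / sum((xi-xbar)^2)
n = 6, xbar = 29/6 ≈ 4.833333, ybar = 66/6 = 11
Sxy = sum((xi-xbar)(yi-ybar)) = -56
Sxx = sum((xi-xbar)^2) = 713/6 ≈ 118.833333
b = Sxy / Sxx = -336/713 ≈ -0.471248

-0.4712


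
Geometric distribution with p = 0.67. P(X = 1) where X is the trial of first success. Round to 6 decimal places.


P = (1-p)^(k-1) * p
(1-p)^(k-1) = 0.33^0 = 1
P = 1 * 0.67 = 0.67

0.670000


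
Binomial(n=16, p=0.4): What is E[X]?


E[X] = n*p = 16 * 0.4 = 6.4

6.4


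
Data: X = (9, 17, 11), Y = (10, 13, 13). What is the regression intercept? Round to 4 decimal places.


a = ybar - b*xbar, where b = sum((xi-xbar)(yi-ybar)) / sum((xi-xbar)^2)
n = 3, xbar = 37/3 ≈ 12.333333, ybar = 36/3 = 12
Sxy = sum((xi-xbar)(yi-ybar)) = 10
Sxx = sum((xi-xbar)^2) = 104/3 ≈ 34.666667
b = Sxy / Sxx = 15/52 ≈ 0.288462
a = 12 - 0.288462 * 12.333333 = 439/52 ≈ 8.442308

8.4423


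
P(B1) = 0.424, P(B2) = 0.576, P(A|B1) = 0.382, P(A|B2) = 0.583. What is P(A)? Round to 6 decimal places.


P(A) = P(A|B1)*P(B1) + P(A|B2)*P(B2)
P(A|B1)*P(B1) = 0.382 * 0.424 = 0.161968
P(A|B2)*P(B2) = 0.583 * 0.576 = 0.335808
P(A) = 0.161968 + 0.335808 = 0.497776

0.497776


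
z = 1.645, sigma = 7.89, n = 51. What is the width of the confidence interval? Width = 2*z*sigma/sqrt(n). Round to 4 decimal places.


width = 2*z*sigma/sqrt(n)
2*z*sigma = 2 * 1.645 * 7.89 = 25.9581
sqrt(51) ≈ 7.141428
width = 25.9581 / 7.141428 ≈ 3.634861

3.6349


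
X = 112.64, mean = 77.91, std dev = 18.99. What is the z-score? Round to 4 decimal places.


z = (X - mu) / sigma
X - mu = 112.64 - 77.91 = 34.73
z = 34.73 / 18.99 = 3473/1899 ≈ 1.828857

1.8289


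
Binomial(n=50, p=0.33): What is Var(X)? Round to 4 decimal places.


Var = n*p*(1-p) = 50 * 0.33 * 0.67 = 11.055

11.0550


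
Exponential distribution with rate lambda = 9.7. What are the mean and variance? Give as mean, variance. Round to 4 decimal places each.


mean = 1/lam, var = 1/lam^2
mean = 1 / 9.7 = 10/97 ≈ 0.103093
lam^2 = 9.7^2 = 94.09
var = 1 / 94.09 = 100/9409 ≈ 0.010628

0.1031, 0.0106


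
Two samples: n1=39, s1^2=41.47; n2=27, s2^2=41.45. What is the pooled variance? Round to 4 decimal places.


sp^2 = ((n1-1)*s1^2 + (n2-1)*s2^2)/(n1+n2-2)
(n1-1)*s1^2 = 38 * 41.47 = 1575.86
(n2-1)*s2^2 = 26 * 41.45 = 1077.7
numerator = 1575.86 + 1077.7 = 2653.56
n1+n2-2 = 64
sp^2 = 2653.56 / 64 = 41.461875

41.4619


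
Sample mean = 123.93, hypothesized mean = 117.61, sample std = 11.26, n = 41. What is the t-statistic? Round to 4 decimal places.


t = (xbar - mu0) / (s/sqrt(n))
xbar - mu0 = 123.93 - 117.61 = 6.32
sqrt(41) ≈ 6.40312424
s/sqrt(n) = 11.26 / 6.40312424 ≈ 1.75851656
t = 6.32 / 1.75851656 ≈ 3.593938

3.5939


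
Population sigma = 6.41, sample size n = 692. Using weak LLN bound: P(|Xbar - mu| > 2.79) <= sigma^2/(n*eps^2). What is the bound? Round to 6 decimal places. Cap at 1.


bound = min(1, sigma^2/(n*eps^2))
sigma^2 = 6.41^2 = 41.0881
n*eps^2 = 692 * 2.79^2 = 692 * 7.7841 = 5386.5972
sigma^2/(n*eps^2) = 41.0881 / 5386.5972 ≈ 0.00762784

0.007628


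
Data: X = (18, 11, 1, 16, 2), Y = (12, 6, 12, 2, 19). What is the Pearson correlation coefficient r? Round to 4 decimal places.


r = sum((xi-xbar)(yi-ybar)) / sqrt(sum((xi-xbar)^2) * sum((yi-ybar)^2))
n = 5, xbar = 48/5 = 9.6, ybar = 51/5 = 10.2
Sxy = sum((xi-xbar)(yi-ybar)) = -125.6
Sxx = sum((xi-xbar)^2) = 245.2
Syy = sum((yi-ybar)^2) = 168.8
sqrt(Sxx*Syy) ≈ 203.444735
r = Sxy / sqrt(Sxx*Syy) = -125.6 / 203.444735 ≈ -0.617367

-0.6174


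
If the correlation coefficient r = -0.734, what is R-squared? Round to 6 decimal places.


R^2 = r^2 = (-0.734)^2 = 0.538756

0.538756


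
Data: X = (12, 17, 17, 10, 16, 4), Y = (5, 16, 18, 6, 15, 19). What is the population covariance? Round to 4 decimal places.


Cov = (1/n)*sum((xi-xbar)(yi-ybar))
n = 6, xbar = 76/6 = 38/3 ≈ 12.666667, ybar = 79/6 ≈ 13.166667
sum((xi-xbar)(yi-ybar)) = 40/3 ≈ 13.333333
Cov = 13.333333 / 6 = 20/9 ≈ 2.222222

2.2222


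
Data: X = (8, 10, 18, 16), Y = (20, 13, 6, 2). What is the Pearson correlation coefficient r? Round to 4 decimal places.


r = sum((xi-xbar)(yi-ybar)) / sqrt(sum((xi-xbar)^2) * sum((yi-ybar)^2))
n = 4, xbar = 52/4 = 13, ybar = 41/4 = 10.25
Sxy = sum((xi-xbar)(yi-ybar)) = -103
Sxx = sum((xi-xbar)^2) = 68
Syy = sum((yi-ybar)^2) = 188.75
sqrt(Sxx*Syy) ≈ 113.291659
r = Sxy / sqrt(Sxx*Syy) = -103 / 113.291659 ≈ -0.909158

-0.9092


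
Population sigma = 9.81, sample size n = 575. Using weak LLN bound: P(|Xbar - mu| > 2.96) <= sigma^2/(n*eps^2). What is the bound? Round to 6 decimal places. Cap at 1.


bound = min(1, sigma^2/(n*eps^2))
sigma^2 = 9.81^2 = 96.2361
n*eps^2 = 575 * 2.96^2 = 575 * 8.7616 = 5037.92
sigma^2/(n*eps^2) = 96.2361 / 5037.92 ≈ 0.01910235

0.019102


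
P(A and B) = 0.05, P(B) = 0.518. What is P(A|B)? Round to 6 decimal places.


P(A|B) = P(A and B) / P(B) = 0.05 / 0.518 = 25/259 ≈ 0.09652510

0.096525


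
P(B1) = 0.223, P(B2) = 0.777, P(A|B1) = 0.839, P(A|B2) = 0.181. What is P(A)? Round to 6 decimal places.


P(A) = P(A|B1)*P(B1) + P(A|B2)*P(B2)
P(A|B1)*P(B1) = 0.839 * 0.223 = 0.187097
P(A|B2)*P(B2) = 0.181 * 0.777 = 0.140637
P(A) = 0.187097 + 0.140637 = 0.327734

0.327734


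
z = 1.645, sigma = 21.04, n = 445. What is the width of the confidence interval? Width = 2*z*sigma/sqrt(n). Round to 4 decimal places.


width = 2*z*sigma/sqrt(n)
2*z*sigma = 2 * 1.645 * 21.04 = 69.2216
sqrt(445) ≈ 21.095023
width = 69.2216 / 21.095023 ≈ 3.281419

3.2814


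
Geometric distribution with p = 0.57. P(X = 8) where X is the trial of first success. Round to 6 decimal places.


P = (1-p)^(k-1) * p
(1-p)^(k-1) = 0.43^7 ≈ 0.002718186
P = 0.002718186 * 0.57 ≈ 0.001549366

0.001549


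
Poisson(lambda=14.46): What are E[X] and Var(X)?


E[X] = Var(X) = lambda = 14.46

14.46, 14.46


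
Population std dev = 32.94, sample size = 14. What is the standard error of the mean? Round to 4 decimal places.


SE = sigma / sqrt(n)
sqrt(14) ≈ 3.741657
SE = 32.94 / 3.741657 ≈ 8.803585

8.8036


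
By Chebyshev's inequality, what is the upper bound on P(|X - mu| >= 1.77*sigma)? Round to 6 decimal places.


P <= 1/k^2
k^2 = 1.77^2 = 3.1329
1/k^2 = 1 / 3.1329 ≈ 0.31919308

0.319193


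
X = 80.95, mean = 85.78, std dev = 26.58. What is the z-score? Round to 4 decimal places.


z = (X - mu) / sigma
X - mu = 80.95 - 85.78 = -4.83
z = -4.83 / 26.58 = -161/886 ≈ -0.181716

-0.1817


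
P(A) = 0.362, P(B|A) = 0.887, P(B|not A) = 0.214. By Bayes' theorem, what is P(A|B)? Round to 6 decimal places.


P(A|B) = P(B|A)*P(A) / P(B), P(B) = P(B|A)*P(A) + P(B|not A)*P(not A)
P(B|A)*P(A) = 0.887 * 0.362 = 0.321094
P(B|not A)*P(not A) = 0.214 * 0.638 = 0.136532
P(B) = 0.321094 + 0.136532 = 0.457626
P(A|B) = 0.321094 / 0.457626 ≈ 0.70165157

0.701652


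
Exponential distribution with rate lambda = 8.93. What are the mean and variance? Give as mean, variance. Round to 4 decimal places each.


mean = 1/lam, var = 1/lam^2
mean = 1 / 8.93 = 100/893 ≈ 0.111982
lam^2 = 8.93^2 = 79.7449
var = 1 / 79.7449 ≈ 0.012540

0.1120, 0.0125


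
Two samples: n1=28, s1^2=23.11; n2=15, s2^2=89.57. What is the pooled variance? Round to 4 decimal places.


sp^2 = ((n1-1)*s1^2 + (n2-1)*s2^2)/(n1+n2-2)
(n1-1)*s1^2 = 27 * 23.11 = 623.97
(n2-1)*s2^2 = 14 * 89.57 = 1253.98
numerator = 623.97 + 1253.98 = 1877.95
n1+n2-2 = 41
sp^2 = 1877.95 / 41 = 37559/820 ≈ 45.803659

45.8037


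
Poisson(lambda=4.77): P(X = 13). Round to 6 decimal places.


P = e^(-lam) * lam^k / k!
e^(-4.77) ≈ 0.008480380
lam^k = 4.77^13 ≈ 661818537.444036
k! = 13! = 6227020800
P = 0.008480380 * 661818537.444036 / 6227020800 ≈ 0.000901

0.000901


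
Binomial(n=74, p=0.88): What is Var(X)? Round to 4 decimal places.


Var = n*p*(1-p) = 74 * 0.88 * 0.12 = 7.8144

7.8144


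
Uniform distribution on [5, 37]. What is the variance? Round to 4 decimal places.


Var = (b-a)^2 / 12
(b-a)^2 = (37 - 5)^2 = 1024
Var = 1024/12 ≈ 85.333333

85.3333


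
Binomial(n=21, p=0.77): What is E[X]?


E[X] = n*p = 21 * 0.77 = 16.17

16.17


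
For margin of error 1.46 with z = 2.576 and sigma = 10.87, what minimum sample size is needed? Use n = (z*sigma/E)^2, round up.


z*sigma/E = 2.576 * 10.87 / 1.46 = 175007/9125 ≈ 19.178849
(z*sigma/E)^2 ≈ 367.828261
round up: n = 368

368


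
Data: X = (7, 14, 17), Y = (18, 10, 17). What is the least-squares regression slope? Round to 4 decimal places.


b = sum((xi-xbar)(yi-ybar)) / sum((xi-xbar)^2)
n = 3, xbar = 38/3 ≈ 12.666667, ybar = 45/3 = 15
Sxy = sum((xi-xbar)(yi-ybar)) = -15
Sxx = sum((xi-xbar)^2) = 158/3 ≈ 52.666667
b = Sxy / Sxx = -45/158 ≈ -0.284810

-0.2848


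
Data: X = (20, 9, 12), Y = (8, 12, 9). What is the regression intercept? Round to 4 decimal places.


a = ybar - b*xbar, where b = sum((xi-xbar)(yi-ybar)) / sum((xi-xbar)^2)
n = 3, xbar = 41/3 ≈ 13.666667, ybar = 29/3 ≈ 9.666667
Sxy = sum((xi-xbar)(yi-ybar)) = -61/3 ≈ -20.333333
Sxx = sum((xi-xbar)^2) = 194/3 ≈ 64.666667
b = Sxy / Sxx = -61/194 ≈ -0.314433
a = 9.666667 - (-0.314433) * 13.666667 = 2709/194 ≈ 13.963918

13.9639


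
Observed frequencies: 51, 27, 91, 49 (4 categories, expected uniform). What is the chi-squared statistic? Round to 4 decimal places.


chi2 = sum((O-E)^2/E), E = total/4
total = 218, E = 218/4 = 54.5
(51 - 54.5)^2 / 54.5 = 12.25 / 54.5 = 49/218 ≈ 0.224771
(27 - 54.5)^2 / 54.5 = 756.25 / 54.5 = 3025/218 ≈ 13.876147
(91 - 54.5)^2 / 54.5 = 1332.25 / 54.5 = 5329/218 ≈ 24.444954
(49 - 54.5)^2 / 54.5 = 30.25 / 54.5 = 121/218 ≈ 0.555046
chi2 = 4262/109 ≈ 39.100917

39.1009


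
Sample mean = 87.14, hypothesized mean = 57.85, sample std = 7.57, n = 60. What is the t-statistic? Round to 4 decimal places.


t = (xbar - mu0) / (s/sqrt(n))
xbar - mu0 = 87.14 - 57.85 = 29.29
sqrt(60) ≈ 7.74596669
s/sqrt(n) = 7.57 / 7.74596669 ≈ 0.97728280
t = 29.29 / 0.97728280 ≈ 29.970854

29.9709


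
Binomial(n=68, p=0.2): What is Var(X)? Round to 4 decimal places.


Var = n*p*(1-p) = 68 * 0.2 * 0.8 = 10.88

10.8800


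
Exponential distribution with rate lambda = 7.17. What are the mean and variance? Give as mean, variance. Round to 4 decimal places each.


mean = 1/lam, var = 1/lam^2
mean = 1 / 7.17 = 100/717 ≈ 0.139470
lam^2 = 7.17^2 = 51.4089
var = 1 / 51.4089 ≈ 0.019452

0.1395, 0.0195


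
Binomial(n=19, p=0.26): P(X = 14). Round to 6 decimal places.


P = C(n,k) * p^k * (1-p)^(n-k)
C(19,14) = 11628
p^k = 0.26^14 ≈ 0.000000006450997
(1-p)^(n-k) = 0.74^5 ≈ 0.2219007
P = 11628 * 0.000000006450997 * 0.2219007 ≈ 0.000017

0.000017


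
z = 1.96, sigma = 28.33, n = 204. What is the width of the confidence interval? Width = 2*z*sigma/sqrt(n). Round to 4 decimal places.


width = 2*z*sigma/sqrt(n)
2*z*sigma = 2 * 1.96 * 28.33 = 111.0536
sqrt(204) ≈ 14.282857
width = 111.0536 / 14.282857 ≈ 7.775307

7.7753


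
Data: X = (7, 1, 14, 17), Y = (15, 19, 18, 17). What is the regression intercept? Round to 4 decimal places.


a = ybar - b*xbar, where b = sum((xi-xbar)(yi-ybar)) / sum((xi-xbar)^2)
n = 4, xbar = 39/4 = 9.75, ybar = 69/4 = 17.25
Sxy = sum((xi-xbar)(yi-ybar)) = -7.75
Sxx = sum((xi-xbar)^2) = 154.75
b = Sxy / Sxx = -31/619 ≈ -0.050081
a = 17.25 - (-0.050081) * 9.75 = 10980/619 ≈ 17.738288

17.7383


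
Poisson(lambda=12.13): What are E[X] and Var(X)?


E[X] = Var(X) = lambda = 12.13

12.13, 12.13


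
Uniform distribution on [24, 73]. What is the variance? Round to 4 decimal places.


Var = (b-a)^2 / 12
(b-a)^2 = (73 - 24)^2 = 2401
Var = 2401/12 ≈ 200.083333

200.0833


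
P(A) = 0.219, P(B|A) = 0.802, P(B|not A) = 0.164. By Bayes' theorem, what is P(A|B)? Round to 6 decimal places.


P(A|B) = P(B|A)*P(A) / P(B), P(B) = P(B|A)*P(A) + P(B|not A)*P(not A)
P(B|A)*P(A) = 0.802 * 0.219 = 0.175638
P(B|not A)*P(not A) = 0.164 * 0.781 = 0.128084
P(B) = 0.175638 + 0.128084 = 0.303722
P(A|B) = 0.175638 / 0.303722 ≈ 0.57828541

0.578285


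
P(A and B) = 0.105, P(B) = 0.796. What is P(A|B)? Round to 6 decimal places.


P(A|B) = P(A and B) / P(B) = 0.105 / 0.796 = 105/796 ≈ 0.13190955

0.131910


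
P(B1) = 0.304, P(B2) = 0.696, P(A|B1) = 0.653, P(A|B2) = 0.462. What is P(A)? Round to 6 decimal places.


P(A) = P(A|B1)*P(B1) + P(A|B2)*P(B2)
P(A|B1)*P(B1) = 0.653 * 0.304 = 0.198512
P(A|B2)*P(B2) = 0.462 * 0.696 = 0.321552
P(A) = 0.198512 + 0.321552 = 0.520064

0.520064


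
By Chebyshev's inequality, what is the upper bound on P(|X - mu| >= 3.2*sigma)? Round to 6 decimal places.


P <= 1/k^2
k^2 = 3.2^2 = 10.24
1/k^2 = 1 / 10.24 = 0.09765625

0.097656


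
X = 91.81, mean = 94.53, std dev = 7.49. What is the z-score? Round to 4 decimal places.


z = (X - mu) / sigma
X - mu = 91.81 - 94.53 = -2.72
z = -2.72 / 7.49 = -272/749 ≈ -0.363151

-0.3632


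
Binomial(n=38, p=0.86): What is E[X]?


E[X] = n*p = 38 * 0.86 = 32.68

32.68


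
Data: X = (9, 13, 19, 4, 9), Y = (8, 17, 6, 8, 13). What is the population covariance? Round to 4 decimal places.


Cov = (1/n)*sum((xi-xbar)(yi-ybar))
n = 5, xbar = 54/5 = 10.8, ybar = 52/5 = 10.4
sum((xi-xbar)(yi-ybar)) = -5.6
Cov = -5.6 / 5 = -1.12

-1.1200


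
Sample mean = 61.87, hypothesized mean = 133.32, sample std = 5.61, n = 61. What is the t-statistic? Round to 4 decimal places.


t = (xbar - mu0) / (s/sqrt(n))
xbar - mu0 = 61.87 - 133.32 = -71.45
sqrt(61) ≈ 7.81024968
s/sqrt(n) = 5.61 / 7.81024968 ≈ 0.71828690
t = -71.45 / 0.71828690 ≈ -99.472788

-99.4728


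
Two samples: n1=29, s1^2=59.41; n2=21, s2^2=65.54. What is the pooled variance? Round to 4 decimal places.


sp^2 = ((n1-1)*s1^2 + (n2-1)*s2^2)/(n1+n2-2)
(n1-1)*s1^2 = 28 * 59.41 = 1663.48
(n2-1)*s2^2 = 20 * 65.54 = 1310.8
numerator = 1663.48 + 1310.8 = 2974.28
n1+n2-2 = 48
sp^2 = 2974.28 / 48 = 74357/1200 ≈ 61.964167

61.9642


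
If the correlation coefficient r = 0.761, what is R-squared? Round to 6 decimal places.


R^2 = r^2 = (0.761)^2 = 0.579121

0.579121


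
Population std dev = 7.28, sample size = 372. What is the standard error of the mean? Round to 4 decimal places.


SE = sigma / sqrt(n)
sqrt(372) ≈ 19.287302
SE = 7.28 / 19.287302 ≈ 0.377450

0.3775


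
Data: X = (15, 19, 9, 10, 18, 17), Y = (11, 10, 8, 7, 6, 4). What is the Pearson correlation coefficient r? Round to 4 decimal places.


r = sum((xi-xbar)(yi-ybar)) / sqrt(sum((xi-xbar)^2) * sum((yi-ybar)^2))
n = 6, xbar = 88/6 = 44/3 ≈ 14.666667, ybar = 46/6 = 23/3 ≈ 7.666667
Sxy = sum((xi-xbar)(yi-ybar)) = -5/3 ≈ -1.666667
Sxx = sum((xi-xbar)^2) = 268/3 ≈ 89.333333
Syy = sum((yi-ybar)^2) = 100/3 ≈ 33.333333
sqrt(Sxx*Syy) ≈ 54.569018
r = Sxy / sqrt(Sxx*Syy) = -1.666667 / 54.569018 ≈ -0.030542

-0.0305


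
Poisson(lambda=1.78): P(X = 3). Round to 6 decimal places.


P = e^(-lam) * lam^k / k!
e^(-1.78) ≈ 0.1686381
lam^k = 1.78^3 = 5.639752
k! = 3! = 6
P = 0.1686381 * 5.639752 / 6 ≈ 0.158513

0.158513


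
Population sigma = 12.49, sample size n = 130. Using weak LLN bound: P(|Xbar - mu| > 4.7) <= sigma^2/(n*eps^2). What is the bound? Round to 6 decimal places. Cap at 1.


bound = min(1, sigma^2/(n*eps^2))
sigma^2 = 12.49^2 = 156.0001
n*eps^2 = 130 * 4.7^2 = 130 * 22.09 = 2871.7
sigma^2/(n*eps^2) = 156.0001 / 2871.7 ≈ 0.05432326

0.054323


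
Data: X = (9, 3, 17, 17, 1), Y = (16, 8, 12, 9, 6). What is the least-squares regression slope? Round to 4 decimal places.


b = sum((xi-xbar)(yi-ybar)) / sum((xi-xbar)^2)
n = 5, xbar = 47/5 = 9.4, ybar = 51/5 = 10.2
Sxy = sum((xi-xbar)(yi-ybar)) = 51.6
Sxx = sum((xi-xbar)^2) = 227.2
b = Sxy / Sxx = 129/568 ≈ 0.227113

0.2271


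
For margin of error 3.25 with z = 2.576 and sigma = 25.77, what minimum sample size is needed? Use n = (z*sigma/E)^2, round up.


z*sigma/E = 2.576 * 25.77 / 3.25 ≈ 20.425698
(z*sigma/E)^2 ≈ 417.209158
round up: n = 418

418


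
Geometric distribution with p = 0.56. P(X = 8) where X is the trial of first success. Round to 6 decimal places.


P = (1-p)^(k-1) * p
(1-p)^(k-1) = 0.44^7 ≈ 0.003192778
P = 0.003192778 * 0.56 ≈ 0.001787956

0.001788


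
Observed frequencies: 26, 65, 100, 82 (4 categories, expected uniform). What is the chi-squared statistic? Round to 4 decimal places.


chi2 = sum((O-E)^2/E), E = total/4
total = 273, E = 273/4 = 68.25
(26 - 68.25)^2 / 68.25 = 1785.0625 / 68.25 = 2197/84 ≈ 26.154762
(65 - 68.25)^2 / 68.25 = 10.5625 / 68.25 = 13/84 ≈ 0.154762
(100 - 68.25)^2 / 68.25 = 1008.0625 / 68.25 = 16129/1092 ≈ 14.770147
(82 - 68.25)^2 / 68.25 = 189.0625 / 68.25 = 3025/1092 ≈ 2.770147
chi2 = 11971/273 ≈ 43.849817

43.8498


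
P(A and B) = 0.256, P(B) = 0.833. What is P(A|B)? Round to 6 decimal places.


P(A|B) = P(A and B) / P(B) = 0.256 / 0.833 = 256/833 ≈ 0.30732293

0.307323


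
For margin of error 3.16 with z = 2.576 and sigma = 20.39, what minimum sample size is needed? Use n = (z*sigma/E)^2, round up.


z*sigma/E = 2.576 * 20.39 / 3.16 ≈ 16.621722
(z*sigma/E)^2 ≈ 276.281626
round up: n = 277

277


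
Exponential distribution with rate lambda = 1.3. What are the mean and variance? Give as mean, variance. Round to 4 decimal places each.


mean = 1/lam, var = 1/lam^2
mean = 1 / 1.3 = 10/13 ≈ 0.769231
lam^2 = 1.3^2 = 1.69
var = 1 / 1.69 = 100/169 ≈ 0.591716

0.7692, 0.5917


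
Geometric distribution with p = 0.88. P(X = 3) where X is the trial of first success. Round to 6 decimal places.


P = (1-p)^(k-1) * p
(1-p)^(k-1) = 0.12^2 = 0.0144
P = 0.0144 * 0.88 = 0.012672

0.012672


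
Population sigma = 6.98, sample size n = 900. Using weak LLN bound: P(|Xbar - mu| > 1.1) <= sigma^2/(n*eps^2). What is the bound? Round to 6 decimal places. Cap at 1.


bound = min(1, sigma^2/(n*eps^2))
sigma^2 = 6.98^2 = 48.7204
n*eps^2 = 900 * 1.1^2 = 900 * 1.21 = 1089
sigma^2/(n*eps^2) = 48.7204 / 1089 ≈ 0.04473866

0.044739


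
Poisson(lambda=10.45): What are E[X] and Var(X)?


E[X] = Var(X) = lambda = 10.45

10.45, 10.45


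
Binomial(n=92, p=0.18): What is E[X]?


E[X] = n*p = 92 * 0.18 = 16.56

16.56


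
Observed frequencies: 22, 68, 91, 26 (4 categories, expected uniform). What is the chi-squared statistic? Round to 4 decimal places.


chi2 = sum((O-E)^2/E), E = total/4
total = 207, E = 207/4 = 51.75
(22 - 51.75)^2 / 51.75 = 885.0625 / 51.75 = 14161/828 ≈ 17.102657
(68 - 51.75)^2 / 51.75 = 264.0625 / 51.75 = 4225/828 ≈ 5.102657
(91 - 51.75)^2 / 51.75 = 1540.5625 / 51.75 = 24649/828 ≈ 29.769324
(26 - 51.75)^2 / 51.75 = 663.0625 / 51.75 = 10609/828 ≈ 12.812802
chi2 = 13411/207 ≈ 64.787440

64.7874


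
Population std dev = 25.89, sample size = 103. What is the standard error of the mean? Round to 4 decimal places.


SE = sigma / sqrt(n)
sqrt(103) ≈ 10.148892
SE = 25.89 / 10.148892 ≈ 2.551018

2.5510


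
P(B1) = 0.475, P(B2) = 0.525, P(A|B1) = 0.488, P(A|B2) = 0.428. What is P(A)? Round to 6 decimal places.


P(A) = P(A|B1)*P(B1) + P(A|B2)*P(B2)
P(A|B1)*P(B1) = 0.488 * 0.475 = 0.2318
P(A|B2)*P(B2) = 0.428 * 0.525 = 0.2247
P(A) = 0.2318 + 0.2247 = 0.4565

0.456500


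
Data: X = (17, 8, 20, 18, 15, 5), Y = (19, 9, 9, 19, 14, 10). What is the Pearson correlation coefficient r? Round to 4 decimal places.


r = sum((xi-xbar)(yi-ybar)) / sqrt(sum((xi-xbar)^2) * sum((yi-ybar)^2))
n = 6, xbar = 83/6 ≈ 13.833333, ybar = 80/6 = 40/3 ≈ 13.333333
Sxy = sum((xi-xbar)(yi-ybar)) = 211/3 ≈ 70.333333
Sxx = sum((xi-xbar)^2) = 1073/6 ≈ 178.833333
Syy = sum((yi-ybar)^2) = 340/3 ≈ 113.333333
sqrt(Sxx*Syy) ≈ 142.364946
r = Sxy / sqrt(Sxx*Syy) = 70.333333 / 142.364946 ≈ 0.494035

0.4940


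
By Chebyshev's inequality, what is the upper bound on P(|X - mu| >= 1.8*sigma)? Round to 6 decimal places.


P <= 1/k^2
k^2 = 1.8^2 = 3.24
1/k^2 = 1 / 3.24 = 25/81 ≈ 0.30864198

0.308642


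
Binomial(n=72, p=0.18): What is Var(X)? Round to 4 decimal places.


Var = n*p*(1-p) = 72 * 0.18 * 0.82 = 10.6272

10.6272


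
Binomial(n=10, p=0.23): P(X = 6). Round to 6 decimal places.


P = C(n,k) * p^k * (1-p)^(n-k)
C(10,6) = 210
p^k = 0.23^6 ≈ 0.0001480359
(1-p)^(n-k) = 0.77^4 ≈ 0.3515304
P = 210 * 0.0001480359 * 0.3515304 ≈ 0.010928

0.010928


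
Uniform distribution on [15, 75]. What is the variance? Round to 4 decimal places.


Var = (b-a)^2 / 12
(b-a)^2 = (75 - 15)^2 = 3600
Var = 3600/12 = 300

300.0000


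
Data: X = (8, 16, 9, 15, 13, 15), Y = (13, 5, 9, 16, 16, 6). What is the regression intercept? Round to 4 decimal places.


a = ybar - b*xbar, where b = sum((xi-xbar)(yi-ybar)) / sum((xi-xbar)^2)
n = 6, xbar = 76/6 = 38/3 ≈ 12.666667, ybar = 65/6 ≈ 10.833333
Sxy = sum((xi-xbar)(yi-ybar)) = -61/3 ≈ -20.333333
Sxx = sum((xi-xbar)^2) = 172/3 ≈ 57.333333
b = Sxy / Sxx = -61/172 ≈ -0.354651
a = 10.833333 - (-0.354651) * 12.666667 = 659/43 ≈ 15.325581

15.3256


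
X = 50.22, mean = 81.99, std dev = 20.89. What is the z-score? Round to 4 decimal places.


z = (X - mu) / sigma
X - mu = 50.22 - 81.99 = -31.77
z = -31.77 / 20.89 = -3177/2089 ≈ -1.520823

-1.5208


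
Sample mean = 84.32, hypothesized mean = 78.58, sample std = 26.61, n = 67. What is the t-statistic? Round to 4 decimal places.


t = (xbar - mu0) / (s/sqrt(n))
xbar - mu0 = 84.32 - 78.58 = 5.74
sqrt(67) ≈ 8.18535277
s/sqrt(n) = 26.61 / 8.18535277 ≈ 3.25092891
t = 5.74 / 3.25092891 ≈ 1.765649

1.7656


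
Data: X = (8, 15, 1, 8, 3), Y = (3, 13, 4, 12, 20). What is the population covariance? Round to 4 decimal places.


Cov = (1/n)*sum((xi-xbar)(yi-ybar))
n = 5, xbar = 35/5 = 7, ybar = 52/5 = 10.4
sum((xi-xbar)(yi-ybar)) = 15
Cov = 15 / 5 = 3

3.0000


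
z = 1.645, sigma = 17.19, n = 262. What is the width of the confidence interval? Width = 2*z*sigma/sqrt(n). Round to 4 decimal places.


width = 2*z*sigma/sqrt(n)
2*z*sigma = 2 * 1.645 * 17.19 = 56.5551
sqrt(262) ≈ 16.186414
width = 56.5551 / 16.186414 ≈ 3.493986

3.4940


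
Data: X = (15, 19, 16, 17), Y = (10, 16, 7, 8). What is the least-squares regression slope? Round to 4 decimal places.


b = sum((xi-xbar)(yi-ybar)) / sum((xi-xbar)^2)
n = 4, xbar = 67/4 = 16.75, ybar = 41/4 = 10.25
Sxy = sum((xi-xbar)(yi-ybar)) = 15.25
Sxx = sum((xi-xbar)^2) = 8.75
b = Sxy / Sxx = 61/35 ≈ 1.742857

1.7429


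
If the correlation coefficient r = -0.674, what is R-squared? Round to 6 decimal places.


R^2 = r^2 = (-0.674)^2 = 0.454276

0.454276


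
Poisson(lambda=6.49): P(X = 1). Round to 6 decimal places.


P = e^(-lam) * lam^k / k!
e^(-6.49) ≈ 0.001518549
lam^k = 6.49^1 = 6.49
k! = 1! = 1
P = 0.001518549 * 6.49 / 1 ≈ 0.009855

0.009855


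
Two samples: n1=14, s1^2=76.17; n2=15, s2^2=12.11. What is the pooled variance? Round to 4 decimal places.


sp^2 = ((n1-1)*s1^2 + (n2-1)*s2^2)/(n1+n2-2)
(n1-1)*s1^2 = 13 * 76.17 = 990.21
(n2-1)*s2^2 = 14 * 12.11 = 169.54
numerator = 990.21 + 169.54 = 1159.75
n1+n2-2 = 27
sp^2 = 1159.75 / 27 = 4639/108 ≈ 42.953704

42.9537


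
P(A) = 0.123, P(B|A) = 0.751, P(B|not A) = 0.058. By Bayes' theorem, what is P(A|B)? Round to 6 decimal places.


P(A|B) = P(B|A)*P(A) / P(B), P(B) = P(B|A)*P(A) + P(B|not A)*P(not A)
P(B|A)*P(A) = 0.751 * 0.123 = 0.092373
P(B|not A)*P(not A) = 0.058 * 0.877 = 0.050866
P(B) = 0.092373 + 0.050866 = 0.143239
P(A|B) = 0.092373 / 0.143239 ≈ 0.64488722

0.644887


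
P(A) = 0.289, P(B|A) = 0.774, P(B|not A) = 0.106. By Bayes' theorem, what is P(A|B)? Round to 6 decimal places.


P(A|B) = P(B|A)*P(A) / P(B), P(B) = P(B|A)*P(A) + P(B|not A)*P(not A)
P(B|A)*P(A) = 0.774 * 0.289 = 0.223686
P(B|not A)*P(not A) = 0.106 * 0.711 = 0.075366
P(B) = 0.223686 + 0.075366 = 0.299052
P(A|B) = 0.223686 / 0.299052 ≈ 0.74798363

0.747984


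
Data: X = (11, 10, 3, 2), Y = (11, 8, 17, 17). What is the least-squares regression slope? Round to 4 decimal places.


b = sum((xi-xbar)(yi-ybar)) / sum((xi-xbar)^2)
n = 4, xbar = 26/4 = 6.5, ybar = 53/4 = 13.25
Sxy = sum((xi-xbar)(yi-ybar)) = -58.5
Sxx = sum((xi-xbar)^2) = 65
b = Sxy / Sxx = -0.9

-0.9000


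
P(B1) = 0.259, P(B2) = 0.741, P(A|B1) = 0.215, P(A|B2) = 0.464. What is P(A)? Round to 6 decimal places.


P(A) = P(A|B1)*P(B1) + P(A|B2)*P(B2)
P(A|B1)*P(B1) = 0.215 * 0.259 = 0.055685
P(A|B2)*P(B2) = 0.464 * 0.741 = 0.343824
P(A) = 0.055685 + 0.343824 = 0.399509

0.399509


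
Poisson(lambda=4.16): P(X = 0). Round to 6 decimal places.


P = e^(-lam) * lam^k / k!
e^(-4.16) ≈ 0.01560756
lam^k = 4.16^0 = 1
k! = 0! = 1
P = 0.01560756 * 1 / 1 ≈ 0.015608

0.015608


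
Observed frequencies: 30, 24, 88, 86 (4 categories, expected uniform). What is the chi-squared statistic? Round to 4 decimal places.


chi2 = sum((O-E)^2/E), E = total/4
total = 228, E = 228/4 = 57
(30 - 57)^2 / 57 = 729 / 57 = 243/19 ≈ 12.789474
(24 - 57)^2 / 57 = 1089 / 57 = 363/19 ≈ 19.105263
(88 - 57)^2 / 57 = 961 / 57 = 961/57 ≈ 16.859649
(86 - 57)^2 / 57 = 841 / 57 = 841/57 ≈ 14.754386
chi2 = 3620/57 ≈ 63.508772

63.5088


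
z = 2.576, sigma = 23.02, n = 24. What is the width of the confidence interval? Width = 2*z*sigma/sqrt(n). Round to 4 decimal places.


width = 2*z*sigma/sqrt(n)
2*z*sigma = 2 * 2.576 * 23.02 = 118.59904
sqrt(24) ≈ 4.898979
width = 118.59904 / 4.898979 ≈ 24.208928

24.2089


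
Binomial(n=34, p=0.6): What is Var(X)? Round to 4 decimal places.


Var = n*p*(1-p) = 34 * 0.6 * 0.4 = 8.16

8.1600


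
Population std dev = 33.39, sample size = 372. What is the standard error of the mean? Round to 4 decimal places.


SE = sigma / sqrt(n)
sqrt(372) ≈ 19.287302
SE = 33.39 / 19.287302 ≈ 1.731191

1.7312


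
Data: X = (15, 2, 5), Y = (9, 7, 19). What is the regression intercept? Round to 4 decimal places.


a = ybar - b*xbar, where b = sum((xi-xbar)(yi-ybar)) / sum((xi-xbar)^2)
n = 3, xbar = 22/3 ≈ 7.333333, ybar = 35/3 ≈ 11.666667
Sxy = sum((xi-xbar)(yi-ybar)) = -38/3 ≈ -12.666667
Sxx = sum((xi-xbar)^2) = 278/3 ≈ 92.666667
b = Sxy / Sxx = -19/139 ≈ -0.136691
a = 11.666667 - (-0.136691) * 7.333333 = 1761/139 ≈ 12.669065

12.6691


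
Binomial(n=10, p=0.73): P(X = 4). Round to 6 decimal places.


P = C(n,k) * p^k * (1-p)^(n-k)
C(10,4) = 210
p^k = 0.73^4 ≈ 0.2839824
(1-p)^(n-k) = 0.27^6 ≈ 0.0003874205
P = 210 * 0.2839824 * 0.0003874205 ≈ 0.023104

0.023104


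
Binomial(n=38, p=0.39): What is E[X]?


E[X] = n*p = 38 * 0.39 = 14.82

14.82


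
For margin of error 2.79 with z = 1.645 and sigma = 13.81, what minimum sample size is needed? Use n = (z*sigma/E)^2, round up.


z*sigma/E = 1.645 * 13.81 / 2.79 ≈ 8.142455
(z*sigma/E)^2 ≈ 66.299577
round up: n = 67

67


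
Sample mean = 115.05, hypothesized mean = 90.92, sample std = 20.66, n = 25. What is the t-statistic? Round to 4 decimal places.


t = (xbar - mu0) / (s/sqrt(n))
xbar - mu0 = 115.05 - 90.92 = 24.13
sqrt(25) = 5
s/sqrt(n) = 20.66 / 5 = 4.132
t = 24.13 / 4.132 = 12065/2066 ≈ 5.839787

5.8398


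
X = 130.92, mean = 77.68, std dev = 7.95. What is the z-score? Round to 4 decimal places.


z = (X - mu) / sigma
X - mu = 130.92 - 77.68 = 53.24
z = 53.24 / 7.95 = 5324/795 ≈ 6.696855

6.6969


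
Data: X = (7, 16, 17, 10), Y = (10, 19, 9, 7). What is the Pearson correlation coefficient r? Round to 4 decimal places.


r = sum((xi-xbar)(yi-ybar)) / sqrt(sum((xi-xbar)^2) * sum((yi-ybar)^2))
n = 4, xbar = 50/4 = 12.5, ybar = 45/4 = 11.25
Sxy = sum((xi-xbar)(yi-ybar)) = 34.5
Sxx = sum((xi-xbar)^2) = 69
Syy = sum((yi-ybar)^2) = 84.75
sqrt(Sxx*Syy) ≈ 76.470583
r = Sxy / sqrt(Sxx*Syy) = 34.5 / 76.470583 ≈ 0.451154

0.4512


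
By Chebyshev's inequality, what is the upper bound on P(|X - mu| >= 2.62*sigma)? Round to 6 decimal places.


P <= 1/k^2
k^2 = 2.62^2 = 6.8644
1/k^2 = 1 / 6.8644 ≈ 0.14567916

0.145679


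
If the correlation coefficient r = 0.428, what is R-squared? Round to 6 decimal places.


R^2 = r^2 = (0.428)^2 = 0.183184

0.183184


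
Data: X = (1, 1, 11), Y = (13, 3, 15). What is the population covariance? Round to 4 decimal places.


Cov = (1/n)*sum((xi-xbar)(yi-ybar))
n = 3, xbar = 13/3 ≈ 4.333333, ybar = 31/3 ≈ 10.333333
sum((xi-xbar)(yi-ybar)) = 140/3 ≈ 46.666667
Cov = 46.666667 / 3 = 140/9 ≈ 15.555556

15.5556


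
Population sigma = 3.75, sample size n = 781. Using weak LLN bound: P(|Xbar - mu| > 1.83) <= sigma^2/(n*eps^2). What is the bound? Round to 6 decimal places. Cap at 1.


bound = min(1, sigma^2/(n*eps^2))
sigma^2 = 3.75^2 = 14.0625
n*eps^2 = 781 * 1.83^2 = 781 * 3.3489 = 2615.4909
sigma^2/(n*eps^2) = 14.0625 / 2615.4909 ≈ 0.00537662

0.005377


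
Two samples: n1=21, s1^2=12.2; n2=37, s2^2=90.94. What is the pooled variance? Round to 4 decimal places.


sp^2 = ((n1-1)*s1^2 + (n2-1)*s2^2)/(n1+n2-2)
(n1-1)*s1^2 = 20 * 12.2 = 244
(n2-1)*s2^2 = 36 * 90.94 = 3273.84
numerator = 244 + 3273.84 = 3517.84
n1+n2-2 = 56
sp^2 = 3517.84 / 56 = 43973/700 ≈ 62.818571

62.8186


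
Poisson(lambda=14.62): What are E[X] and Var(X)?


E[X] = Var(X) = lambda = 14.62

14.62, 14.62


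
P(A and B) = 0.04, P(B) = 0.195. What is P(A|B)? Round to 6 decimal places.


P(A|B) = P(A and B) / P(B) = 0.04 / 0.195 = 8/39 ≈ 0.20512821

0.205128


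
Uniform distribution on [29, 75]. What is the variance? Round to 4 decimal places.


Var = (b-a)^2 / 12
(b-a)^2 = (75 - 29)^2 = 2116
Var = 2116/12 ≈ 176.333333

176.3333


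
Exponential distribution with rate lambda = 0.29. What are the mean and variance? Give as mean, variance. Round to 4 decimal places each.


mean = 1/lam, var = 1/lam^2
mean = 1 / 0.29 = 100/29 ≈ 3.448276
lam^2 = 0.29^2 = 0.0841
var = 1 / 0.0841 = 10000/841 ≈ 11.890606

3.4483, 11.8906


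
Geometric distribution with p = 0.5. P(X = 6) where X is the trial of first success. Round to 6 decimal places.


P = (1-p)^(k-1) * p
(1-p)^(k-1) = 0.5^5 = 0.03125
P = 0.03125 * 0.5 = 0.015625

0.015625


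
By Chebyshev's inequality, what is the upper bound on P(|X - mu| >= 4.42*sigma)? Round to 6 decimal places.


P <= 1/k^2
k^2 = 4.42^2 = 19.5364
1/k^2 = 1 / 19.5364 ≈ 0.05118650

0.051187


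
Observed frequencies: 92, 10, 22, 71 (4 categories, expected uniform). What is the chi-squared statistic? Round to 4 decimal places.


chi2 = sum((O-E)^2/E), E = total/4
total = 195, E = 195/4 = 48.75
(92 - 48.75)^2 / 48.75 = 1870.5625 / 48.75 = 29929/780 ≈ 38.370513
(10 - 48.75)^2 / 48.75 = 1501.5625 / 48.75 = 4805/156 ≈ 30.801282
(22 - 48.75)^2 / 48.75 = 715.5625 / 48.75 = 11449/780 ≈ 14.678205
(71 - 48.75)^2 / 48.75 = 495.0625 / 48.75 = 7921/780 ≈ 10.155128
chi2 = 18331/195 ≈ 94.005128

94.0051


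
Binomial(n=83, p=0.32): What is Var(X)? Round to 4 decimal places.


Var = n*p*(1-p) = 83 * 0.32 * 0.68 = 18.0608

18.0608


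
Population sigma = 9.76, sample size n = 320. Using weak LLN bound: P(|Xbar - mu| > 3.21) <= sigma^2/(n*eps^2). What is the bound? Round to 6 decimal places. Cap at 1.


bound = min(1, sigma^2/(n*eps^2))
sigma^2 = 9.76^2 = 95.2576
n*eps^2 = 320 * 3.21^2 = 320 * 10.3041 = 3297.312
sigma^2/(n*eps^2) = 95.2576 / 3297.312 ≈ 0.02888947

0.028889


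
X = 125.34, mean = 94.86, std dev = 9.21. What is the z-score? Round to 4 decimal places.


z = (X - mu) / sigma
X - mu = 125.34 - 94.86 = 30.48
z = 30.48 / 9.21 = 1016/307 ≈ 3.309446

3.3094


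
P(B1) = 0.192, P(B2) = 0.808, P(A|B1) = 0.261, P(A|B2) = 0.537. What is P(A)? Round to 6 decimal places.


P(A) = P(A|B1)*P(B1) + P(A|B2)*P(B2)
P(A|B1)*P(B1) = 0.261 * 0.192 = 0.050112
P(A|B2)*P(B2) = 0.537 * 0.808 = 0.433896
P(A) = 0.050112 + 0.433896 = 0.484008

0.484008


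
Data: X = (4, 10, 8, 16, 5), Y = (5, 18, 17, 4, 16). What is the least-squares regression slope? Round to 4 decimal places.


b = sum((xi-xbar)(yi-ybar)) / sum((xi-xbar)^2)
n = 5, xbar = 43/5 = 8.6, ybar = 60/5 = 12
Sxy = sum((xi-xbar)(yi-ybar)) = -36
Sxx = sum((xi-xbar)^2) = 91.2
b = Sxy / Sxx = -15/38 ≈ -0.394737

-0.3947


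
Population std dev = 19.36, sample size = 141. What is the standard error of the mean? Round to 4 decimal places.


SE = sigma / sqrt(n)
sqrt(141) ≈ 11.874342
SE = 19.36 / 11.874342 ≈ 1.630406

1.6304


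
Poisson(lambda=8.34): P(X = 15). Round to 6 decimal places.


P = e^(-lam) * lam^k / k!
e^(-8.34) ≈ 0.0002387723
lam^k = 8.34^15 ≈ 65688713981518.539579
k! = 15! = 1307674368000
P = 0.0002387723 * 65688713981518.539579 / 1307674368000 ≈ 0.011994

0.011994


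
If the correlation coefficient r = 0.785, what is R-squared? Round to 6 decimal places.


R^2 = r^2 = (0.785)^2 = 0.616225

0.616225


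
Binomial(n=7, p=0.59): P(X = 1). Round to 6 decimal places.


P = C(n,k) * p^k * (1-p)^(n-k)
C(7,1) = 7
p^k = 0.59^1 = 0.59
(1-p)^(n-k) = 0.41^6 ≈ 0.004750104
P = 7 * 0.59 * 0.004750104 ≈ 0.019618

0.019618


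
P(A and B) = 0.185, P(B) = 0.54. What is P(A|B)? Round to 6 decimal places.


P(A|B) = P(A and B) / P(B) = 0.185 / 0.54 = 37/108 ≈ 0.34259259

0.342593


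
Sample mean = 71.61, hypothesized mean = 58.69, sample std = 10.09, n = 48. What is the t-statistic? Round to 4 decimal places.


t = (xbar - mu0) / (s/sqrt(n))
xbar - mu0 = 71.61 - 58.69 = 12.92
sqrt(48) ≈ 6.92820323
s/sqrt(n) = 10.09 / 6.92820323 ≈ 1.45636605
t = 12.92 / 1.45636605 ≈ 8.871396

8.8714


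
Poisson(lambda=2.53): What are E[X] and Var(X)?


E[X] = Var(X) = lambda = 2.53

2.53, 2.53


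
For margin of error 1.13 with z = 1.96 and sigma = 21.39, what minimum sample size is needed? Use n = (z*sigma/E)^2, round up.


z*sigma/E = 1.96 * 21.39 / 1.13 = 104811/2825 ≈ 37.101239
(z*sigma/E)^2 ≈ 1376.501931
round up: n = 1377

1377


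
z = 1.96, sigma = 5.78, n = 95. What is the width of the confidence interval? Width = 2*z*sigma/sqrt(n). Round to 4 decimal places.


width = 2*z*sigma/sqrt(n)
2*z*sigma = 2 * 1.96 * 5.78 = 22.6576
sqrt(95) ≈ 9.746794
width = 22.6576 / 9.746794 ≈ 2.324621

2.3246


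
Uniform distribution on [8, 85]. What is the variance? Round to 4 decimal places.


Var = (b-a)^2 / 12
(b-a)^2 = (85 - 8)^2 = 5929
Var = 5929/12 ≈ 494.083333

494.0833
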